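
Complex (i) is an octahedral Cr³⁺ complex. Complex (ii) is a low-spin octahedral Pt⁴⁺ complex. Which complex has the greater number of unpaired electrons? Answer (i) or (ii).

(i)

(i): Cr³⁺: group 6, so d-count = 6 − 3 = 3; t₂g³ eg⁰ → 3 unpaired.
(ii): Group 10 minus oxidation state +4 gives a d⁶ configuration for Pt⁴⁺; t₂g⁶ eg⁰ → 0 unpaired.
So (i) has more unpaired electrons.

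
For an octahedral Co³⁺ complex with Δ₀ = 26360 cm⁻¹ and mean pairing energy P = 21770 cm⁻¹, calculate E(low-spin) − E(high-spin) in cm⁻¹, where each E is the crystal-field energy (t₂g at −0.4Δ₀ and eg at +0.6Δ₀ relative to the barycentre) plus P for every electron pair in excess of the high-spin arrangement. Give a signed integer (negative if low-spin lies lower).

-9180

Group 9 minus oxidation state +3 gives a d⁶ configuration for Co³⁺.
High-spin d⁶ fills as t₂g⁴ eg² with CFSE 4(−0.4) + 2(+0.6) = -0.4Δ₀ = -10544 cm⁻¹.
For low-spin the configuration is t₂g⁶ eg⁰: orbital energy -2.4 × 26360 = -63264 cm⁻¹, and 2 additional pairs relative to high-spin add 43540 cm⁻¹, giving -19724 cm⁻¹.
E(LS) − E(HS) = -19724 − (-10544) = -9180 cm⁻¹.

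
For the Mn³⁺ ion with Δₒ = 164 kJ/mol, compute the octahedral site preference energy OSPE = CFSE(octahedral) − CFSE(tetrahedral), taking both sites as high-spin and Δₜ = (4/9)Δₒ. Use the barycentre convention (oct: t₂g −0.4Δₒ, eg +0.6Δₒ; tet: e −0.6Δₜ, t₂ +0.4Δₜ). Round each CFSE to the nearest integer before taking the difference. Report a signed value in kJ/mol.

Mn³⁺: group 7, so d-count = 7 − 3 = 4.
Octahedral (high-spin): t₂g³ eg¹, CFSE = 3(−0.4) + 1(+0.6) = -0.6Δₒ = -0.6 × 164 = -98 kJ/mol.
In a tetrahedral site the filling is e² t₂²: CFSE(tet) = -0.4Δₜ = -0.4 × (4/9)(164) = -29 kJ/mol.
OSPE = CFSE(oct) − CFSE(tet) = -98 − (-29) = -69 kJ/mol.

-69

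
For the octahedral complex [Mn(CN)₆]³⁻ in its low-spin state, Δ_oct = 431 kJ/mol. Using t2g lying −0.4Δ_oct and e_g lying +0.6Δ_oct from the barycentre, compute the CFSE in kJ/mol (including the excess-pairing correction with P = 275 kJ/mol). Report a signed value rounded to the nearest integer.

Each CN⁻ contributes -1; 6 × (-1) = -6. With overall charge -3, Mn is in the +3 oxidation state.
Mn sits in group 7; removing 3 electrons leaves Mn³⁺ with 7 − 3 = 4 d electrons.
Electron filling gives t2g^4 e_g^0.
Orbital CFSE = 4(-0.4) + 0(0.6) = -1.6Δ_oct = -1.6 × 431 = -690 kJ/mol.
Pairing penalty: 1 pair vs 0 in the high-spin reference → 1 extra × P = 275 kJ/mol.
Overall CFSE = -690 + 275 = -415 kJ/mol.

-415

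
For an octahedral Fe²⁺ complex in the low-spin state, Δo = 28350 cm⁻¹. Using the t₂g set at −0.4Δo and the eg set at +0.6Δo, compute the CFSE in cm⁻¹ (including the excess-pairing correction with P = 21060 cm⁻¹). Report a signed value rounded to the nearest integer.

-25920

Group 8 minus oxidation state +2 gives a d⁶ configuration for Fe²⁺.
Configuration: t₂g⁶ eg⁰.
The orbital stabilization is -2.4Δo = -2.4 × 28350 = -68040 cm⁻¹.
Pairing penalty: 3 pairs vs 1 in the high-spin reference → 2 extra × P = 42120 cm⁻¹.
Net CFSE = -68040 + 42120 = -25920 cm⁻¹.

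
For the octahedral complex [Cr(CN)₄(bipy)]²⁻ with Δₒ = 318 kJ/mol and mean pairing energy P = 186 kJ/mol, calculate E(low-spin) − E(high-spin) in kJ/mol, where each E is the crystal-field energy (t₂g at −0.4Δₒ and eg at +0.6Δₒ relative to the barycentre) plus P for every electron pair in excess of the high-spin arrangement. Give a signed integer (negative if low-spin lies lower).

Ligand charges: 4×(-1) from CN⁻ and 1×(+0) from bipy sum to -4; with overall charge -2, Cr is +2.
Cr sits in group 6; removing 2 electrons leaves Cr²⁺ with 6 − 2 = 4 d electrons.
High-spin d⁴ fills as t₂g³ eg¹ with CFSE 3(−0.4) + 1(+0.6) = -0.6Δₒ = -191 kJ/mol.
Low-spin t₂g⁴ eg⁰ gives -1.6Δₒ = -509 kJ/mol, but forming 1 extra pair costs 1P = 186 kJ/mol, so E(LS) = -509 + 186 = -323 kJ/mol.
E(LS) − E(HS) = -323 − (-191) = -132 kJ/mol.

-132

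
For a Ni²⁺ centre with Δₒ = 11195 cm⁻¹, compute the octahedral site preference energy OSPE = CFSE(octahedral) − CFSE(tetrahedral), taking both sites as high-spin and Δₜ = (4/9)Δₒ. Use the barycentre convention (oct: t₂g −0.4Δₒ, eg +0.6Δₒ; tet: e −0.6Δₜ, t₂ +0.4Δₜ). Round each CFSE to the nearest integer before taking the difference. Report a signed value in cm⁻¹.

Ni sits in group 10; removing 2 electrons leaves Ni²⁺ with 10 − 2 = 8 d electrons.
In an octahedral site d⁸ (HS) is t₂g⁶ eg², giving CFSE(oct) = -1.2Δₒ = -13434 cm⁻¹.
In a tetrahedral site the filling is e⁴ t₂⁴: CFSE(tet) = -0.8Δₜ = -0.8 × (4/9)(11195) = -3980 cm⁻¹.
OSPE = CFSE(oct) − CFSE(tet) = -13434 − (-3980) = -9454 cm⁻¹.

-9454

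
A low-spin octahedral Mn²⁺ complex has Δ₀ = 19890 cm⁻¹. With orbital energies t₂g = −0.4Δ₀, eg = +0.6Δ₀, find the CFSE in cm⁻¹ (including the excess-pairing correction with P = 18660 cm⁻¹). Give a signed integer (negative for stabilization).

Mn²⁺: group 7, so d-count = 7 − 2 = 5.
Electron filling gives t₂g⁵ eg⁰.
The orbital stabilization is -2.0Δ₀ = -2.0 × 19890 = -39780 cm⁻¹.
Pairing penalty: 2 pairs vs 0 in the high-spin reference → 2 extra × P = 37320 cm⁻¹.
Combining: -39780 + 37320 = -2460 cm⁻¹.

-2460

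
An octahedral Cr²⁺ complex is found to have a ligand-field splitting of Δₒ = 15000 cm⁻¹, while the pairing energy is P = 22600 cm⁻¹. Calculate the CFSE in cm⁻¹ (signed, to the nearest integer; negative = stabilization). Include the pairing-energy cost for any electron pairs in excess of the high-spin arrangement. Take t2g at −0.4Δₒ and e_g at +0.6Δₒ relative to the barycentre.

Cr is in group 6, so Cr²⁺ is d⁴ (6 − 2 = 4).
Δₒ < P, so pairing is avoided: the ground state is high-spin.
Filling d⁴ accordingly: t2g^3 e_g^1.
Orbital CFSE = -0.6Δₒ = -0.6 × 15000 = -9000 cm⁻¹.
High-spin has no excess pairs, so no pairing correction applies.

-9000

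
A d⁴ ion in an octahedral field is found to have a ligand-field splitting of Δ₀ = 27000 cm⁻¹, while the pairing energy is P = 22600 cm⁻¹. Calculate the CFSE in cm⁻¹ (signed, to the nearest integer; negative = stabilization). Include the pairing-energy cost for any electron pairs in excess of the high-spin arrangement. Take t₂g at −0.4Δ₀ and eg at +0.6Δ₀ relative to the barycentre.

-20600

With Δ₀ > P the complex is low-spin.
Filling d⁴ accordingly: t₂g⁴ eg⁰.
Orbital CFSE = -1.6Δ₀ = -1.6 × 27000 = -43200 cm⁻¹.
Excess pairs vs high-spin: 1 − 0 = 1; pairing cost = +22600 cm⁻¹.
Net CFSE = -43200 + 22600 = -20600 cm⁻¹.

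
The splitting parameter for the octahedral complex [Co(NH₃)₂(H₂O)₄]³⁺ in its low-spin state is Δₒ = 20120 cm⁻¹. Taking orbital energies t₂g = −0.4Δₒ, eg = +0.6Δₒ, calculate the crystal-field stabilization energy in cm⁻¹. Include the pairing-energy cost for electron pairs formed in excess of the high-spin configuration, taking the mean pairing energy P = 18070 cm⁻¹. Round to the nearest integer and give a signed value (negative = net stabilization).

-12148

Ligand charges: 2×(+0) from NH₃ and 4×(+0) from H₂O sum to +0; with overall charge +3, Co is +3.
Co is in group 9, so Co³⁺ is d⁶ (9 − 3 = 6).
The d⁶ electrons fill as t₂g⁶ eg⁰.
The orbital stabilization is -2.4Δₒ = -2.4 × 20120 = -48288 cm⁻¹.
High-spin d⁶ would be t₂g⁴ eg² with 1 pair; low-spin has 3, so 2 excess pairs cost +2P = +36140 cm⁻¹.
Net CFSE = -48288 + 36140 = -12148 cm⁻¹.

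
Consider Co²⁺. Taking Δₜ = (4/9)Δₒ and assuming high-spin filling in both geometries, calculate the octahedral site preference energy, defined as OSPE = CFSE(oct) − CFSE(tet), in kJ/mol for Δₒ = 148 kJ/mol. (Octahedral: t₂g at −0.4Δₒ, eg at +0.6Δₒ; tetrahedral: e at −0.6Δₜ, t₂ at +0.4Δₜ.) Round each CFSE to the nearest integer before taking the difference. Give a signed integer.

Group 9 minus oxidation state +2 gives a d⁷ configuration for Co²⁺.
Octahedral high-spin t2g^5 e_g^2: CFSE = -0.8 × 148 = -118 kJ/mol.
Tetrahedral e^4 t2^3 gives -1.2Δₜ = -1.2 × (4/9) × 148 = -79 kJ/mol.
OSPE = -118 − (-79) = -39 kJ/mol.

-39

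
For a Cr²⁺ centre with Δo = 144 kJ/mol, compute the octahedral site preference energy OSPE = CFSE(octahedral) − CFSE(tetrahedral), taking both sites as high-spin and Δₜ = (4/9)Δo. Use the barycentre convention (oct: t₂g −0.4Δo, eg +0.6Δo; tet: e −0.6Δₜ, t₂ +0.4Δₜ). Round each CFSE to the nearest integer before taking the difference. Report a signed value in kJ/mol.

Group 6 minus oxidation state +2 gives a d⁴ configuration for Cr²⁺.
Octahedral high-spin t2g^3 e_g^1: CFSE = -0.6 × 144 = -86 kJ/mol.
In a tetrahedral site the filling is e^2 t2^2: CFSE(tet) = -0.4Δₜ = -0.4 × (4/9)(144) = -26 kJ/mol.
Subtracting, OSPE = -86 − (-26) = -60 kJ/mol.

-60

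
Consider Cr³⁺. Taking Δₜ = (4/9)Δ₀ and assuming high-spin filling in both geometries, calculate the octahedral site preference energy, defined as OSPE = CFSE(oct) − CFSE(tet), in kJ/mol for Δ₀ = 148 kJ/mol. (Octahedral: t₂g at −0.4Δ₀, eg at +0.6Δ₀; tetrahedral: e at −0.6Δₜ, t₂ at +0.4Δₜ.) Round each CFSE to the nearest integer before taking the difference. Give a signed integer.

Cr is in group 6, so Cr³⁺ is d³ (6 − 3 = 3).
In an octahedral site d³ (HS) is t₂g³ eg⁰, giving CFSE(oct) = -1.2Δ₀ = -178 kJ/mol.
Tetrahedral: e² t₂¹, CFSE = 2(−0.6) + 1(+0.4) = -0.8Δₜ = -0.8 × (4/9) × 148 = -53 kJ/mol.
OSPE = CFSE(oct) − CFSE(tet) = -178 − (-53) = -125 kJ/mol.

-125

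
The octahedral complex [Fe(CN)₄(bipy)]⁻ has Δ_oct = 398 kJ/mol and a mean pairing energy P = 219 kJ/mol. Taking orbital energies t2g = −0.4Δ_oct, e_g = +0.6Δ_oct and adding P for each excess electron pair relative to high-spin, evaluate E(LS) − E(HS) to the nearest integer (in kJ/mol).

Ligand charges: 4×(-1) from CN⁻ and 1×(+0) from bipy sum to -4; with overall charge -1, Fe is +3.
Fe³⁺: group 8, so d-count = 8 − 3 = 5.
In the high-spin limit (t2g^3 e_g^2) the orbital term is 0.0Δ_oct = 0 kJ/mol, with no excess pairing.
Low-spin t2g^5 e_g^0 gives -2.0Δ_oct = -796 kJ/mol, but forming 2 extra pairs costs 2P = 438 kJ/mol, so E(LS) = -796 + 438 = -358 kJ/mol.
E(LS) − E(HS) = -358 − (0) = -358 kJ/mol.

-358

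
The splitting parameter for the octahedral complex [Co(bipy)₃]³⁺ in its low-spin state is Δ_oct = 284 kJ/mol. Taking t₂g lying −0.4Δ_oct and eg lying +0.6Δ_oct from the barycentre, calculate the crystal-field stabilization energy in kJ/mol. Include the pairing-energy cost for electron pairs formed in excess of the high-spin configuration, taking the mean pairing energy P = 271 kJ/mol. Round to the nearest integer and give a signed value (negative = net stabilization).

bipy is neutral, so the +3 overall charge sits on Co: oxidation state +3.
Group 9 minus oxidation state +3 gives a d⁶ configuration for Co³⁺.
The d⁶ electrons fill as t₂g⁶ eg⁰.
CFSE(orbital) = 6×(-0.4Δ_oct) + 0×(0.6Δ_oct) = -2.4Δ_oct; with Δ_oct = 284 kJ/mol that is -682 kJ/mol.
Relative to high-spin t₂g⁴ eg² (1 paired), the low-spin configuration has 2 additional pairs, contributing +2 × 271 = +542 kJ/mol.
Overall CFSE = -682 + 542 = -140 kJ/mol.

-140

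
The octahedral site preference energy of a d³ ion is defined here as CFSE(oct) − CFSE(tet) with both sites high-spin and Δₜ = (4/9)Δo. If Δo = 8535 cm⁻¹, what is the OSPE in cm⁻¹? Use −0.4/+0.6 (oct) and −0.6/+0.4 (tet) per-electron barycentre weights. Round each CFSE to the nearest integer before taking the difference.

-7207

In an octahedral site d³ (HS) is t2g^3 e_g^0, giving CFSE(oct) = -1.2Δo = -10242 cm⁻¹.
Tetrahedral e^2 t2^1 gives -0.8Δₜ = -0.8 × (4/9) × 8535 = -3035 cm⁻¹.
Subtracting, OSPE = -10242 − (-3035) = -7207 cm⁻¹.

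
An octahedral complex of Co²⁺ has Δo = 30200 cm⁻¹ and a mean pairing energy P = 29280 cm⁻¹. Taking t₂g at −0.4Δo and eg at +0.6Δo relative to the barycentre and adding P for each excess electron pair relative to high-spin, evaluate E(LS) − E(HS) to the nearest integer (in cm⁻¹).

-920

Co²⁺: group 9, so d-count = 9 − 2 = 7.
High-spin: t₂g⁵ eg², CFSE = -0.8Δo = -24160 cm⁻¹.
Low-spin t₂g⁶ eg¹ gives -1.8Δo = -54360 cm⁻¹, but forming 1 extra pair costs 1P = 29280 cm⁻¹, so E(LS) = -54360 + 29280 = -25080 cm⁻¹.
The difference is -25080 − (-24160) = -920 cm⁻¹, so low-spin lies lower.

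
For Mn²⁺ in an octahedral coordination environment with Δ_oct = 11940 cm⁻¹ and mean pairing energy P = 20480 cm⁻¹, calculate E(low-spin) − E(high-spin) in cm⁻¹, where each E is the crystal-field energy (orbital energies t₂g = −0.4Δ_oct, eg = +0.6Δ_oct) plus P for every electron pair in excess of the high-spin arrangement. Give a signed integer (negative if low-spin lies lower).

17080

Group 7 minus oxidation state +2 gives a d⁵ configuration for Mn²⁺.
High-spin d⁵ fills as t₂g³ eg² with CFSE 3(−0.4) + 2(+0.6) = 0.0Δ_oct = 0 cm⁻¹.
Low-spin: t₂g⁵ eg⁰, orbital CFSE = -2.0Δ_oct = -23880 cm⁻¹; plus 2 excess pairs × P = +40960 cm⁻¹; total 17080 cm⁻¹.
E(LS) − E(HS) = 17080 − (0) = 17080 cm⁻¹.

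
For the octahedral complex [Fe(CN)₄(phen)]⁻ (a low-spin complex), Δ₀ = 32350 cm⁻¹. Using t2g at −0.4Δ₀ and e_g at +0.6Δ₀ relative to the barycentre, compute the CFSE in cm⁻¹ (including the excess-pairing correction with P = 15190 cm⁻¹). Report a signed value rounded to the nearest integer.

-34320

Ligand charges: 4×(-1) from CN⁻ and 1×(+0) from phen sum to -4; with overall charge -1, Fe is +3.
Group 8 minus oxidation state +3 gives a d⁵ configuration for Fe³⁺.
Configuration: t2g^5 e_g^0.
Orbital CFSE = 5(-0.4) + 0(0.6) = -2.0Δ₀ = -2.0 × 32350 = -64700 cm⁻¹.
High-spin d⁵ would be t2g^3 e_g^2 with 0 pairs; low-spin has 2, so 2 excess pairs cost +2P = +30380 cm⁻¹.
Net CFSE = -64700 + 30380 = -34320 cm⁻¹.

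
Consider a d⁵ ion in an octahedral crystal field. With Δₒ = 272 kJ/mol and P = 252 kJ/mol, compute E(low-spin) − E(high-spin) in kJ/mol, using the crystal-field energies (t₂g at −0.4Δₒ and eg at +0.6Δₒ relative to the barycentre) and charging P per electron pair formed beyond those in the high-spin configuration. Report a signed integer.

High-spin: t₂g³ eg², CFSE = 0.0Δₒ = 0 kJ/mol.
Low-spin: t₂g⁵ eg⁰, orbital CFSE = -2.0Δₒ = -544 kJ/mol; plus 2 excess pairs × P = +504 kJ/mol; total -40 kJ/mol.
E(LS) − E(HS) = -40 − (0) = -40 kJ/mol.

-40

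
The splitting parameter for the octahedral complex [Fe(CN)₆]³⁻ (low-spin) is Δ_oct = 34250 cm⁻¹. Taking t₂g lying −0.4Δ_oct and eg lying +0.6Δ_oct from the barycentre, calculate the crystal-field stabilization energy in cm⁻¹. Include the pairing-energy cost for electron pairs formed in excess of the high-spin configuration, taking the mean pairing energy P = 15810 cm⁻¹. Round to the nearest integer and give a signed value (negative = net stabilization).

-36880

Each CN⁻ contributes -1; 6 × (-1) = -6. With overall charge -3, Fe is in the +3 oxidation state.
Fe sits in group 8; removing 3 electrons leaves Fe³⁺ with 8 − 3 = 5 d electrons.
Electron filling gives t₂g⁵ eg⁰.
CFSE(orbital) = 5×(-0.4Δ_oct) + 0×(0.6Δ_oct) = -2.0Δ_oct; with Δ_oct = 34250 cm⁻¹ that is -68500 cm⁻¹.
Pairing penalty: 2 pairs vs 0 in the high-spin reference → 2 extra × P = 31620 cm⁻¹.
Net CFSE = -68500 + 31620 = -36880 cm⁻¹.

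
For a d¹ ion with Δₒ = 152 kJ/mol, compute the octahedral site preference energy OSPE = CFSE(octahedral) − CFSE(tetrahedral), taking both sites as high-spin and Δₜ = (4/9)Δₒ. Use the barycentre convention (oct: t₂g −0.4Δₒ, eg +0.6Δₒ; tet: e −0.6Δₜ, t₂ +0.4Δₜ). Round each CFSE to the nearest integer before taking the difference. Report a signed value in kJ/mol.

Octahedral (high-spin): t₂g¹ eg⁰, CFSE = 1(−0.4) + 0(+0.6) = -0.4Δₒ = -0.4 × 152 = -61 kJ/mol.
Tetrahedral e¹ t₂⁰ gives -0.6Δₜ = -0.6 × (4/9) × 152 = -41 kJ/mol.
OSPE = -61 − (-41) = -20 kJ/mol.

-20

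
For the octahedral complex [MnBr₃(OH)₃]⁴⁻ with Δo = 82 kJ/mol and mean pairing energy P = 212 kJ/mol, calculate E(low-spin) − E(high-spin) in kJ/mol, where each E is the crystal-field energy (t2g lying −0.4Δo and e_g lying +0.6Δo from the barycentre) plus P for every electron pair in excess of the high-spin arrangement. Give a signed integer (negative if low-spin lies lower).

260

Ligand charges: 3×(-1) from Br⁻ and 3×(-1) from OH⁻ sum to -6; with overall charge -4, Mn is +2.
Group 7 minus oxidation state +2 gives a d⁵ configuration for Mn²⁺.
High-spin: t2g^3 e_g^2, CFSE = 0.0Δo = 0 kJ/mol.
Low-spin: t2g^5 e_g^0, orbital CFSE = -2.0Δo = -164 kJ/mol; plus 2 excess pairs × P = +424 kJ/mol; total 260 kJ/mol.
The difference is 260 − (0) = 260 kJ/mol, so high-spin lies lower.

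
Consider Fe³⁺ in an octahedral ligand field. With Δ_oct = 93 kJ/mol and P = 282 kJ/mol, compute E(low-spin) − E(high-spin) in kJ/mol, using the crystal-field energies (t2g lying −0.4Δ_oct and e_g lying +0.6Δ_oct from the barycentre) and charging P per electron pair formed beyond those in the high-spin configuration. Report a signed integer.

378

Group 8 minus oxidation state +3 gives a d⁵ configuration for Fe³⁺.
In the high-spin limit (t2g^3 e_g^2) the orbital term is 0.0Δ_oct = 0 kJ/mol, with no excess pairing.
Low-spin t2g^5 e_g^0 gives -2.0Δ_oct = -186 kJ/mol, but forming 2 extra pairs costs 2P = 564 kJ/mol, so E(LS) = -186 + 564 = 378 kJ/mol.
The difference is 378 − (0) = 378 kJ/mol, so high-spin lies lower.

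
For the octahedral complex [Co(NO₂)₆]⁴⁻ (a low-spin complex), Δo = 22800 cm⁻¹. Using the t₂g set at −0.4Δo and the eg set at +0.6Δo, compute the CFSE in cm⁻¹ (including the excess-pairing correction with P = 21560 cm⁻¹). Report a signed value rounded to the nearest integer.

Each NO₂⁻ contributes -1; 6 × (-1) = -6. With overall charge -4, Co is in the +2 oxidation state.
Co sits in group 9; removing 2 electrons leaves Co²⁺ with 9 − 2 = 7 d electrons.
Configuration: t₂g⁶ eg¹.
The orbital stabilization is -1.8Δo = -1.8 × 22800 = -41040 cm⁻¹.
Pairing penalty: 3 pairs vs 2 in the high-spin reference → 1 extra × P = 21560 cm⁻¹.
Overall CFSE = -41040 + 21560 = -19480 cm⁻¹.

-19480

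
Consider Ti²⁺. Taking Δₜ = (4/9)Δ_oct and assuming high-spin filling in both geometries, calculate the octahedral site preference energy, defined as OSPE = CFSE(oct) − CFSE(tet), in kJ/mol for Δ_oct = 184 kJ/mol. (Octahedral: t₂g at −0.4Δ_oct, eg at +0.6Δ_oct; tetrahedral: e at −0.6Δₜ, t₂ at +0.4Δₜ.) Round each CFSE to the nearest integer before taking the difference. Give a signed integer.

Ti²⁺: group 4, so d-count = 4 − 2 = 2.
Octahedral (high-spin): t₂g² eg⁰, CFSE = 2(−0.4) + 0(+0.6) = -0.8Δ_oct = -0.8 × 184 = -147 kJ/mol.
In a tetrahedral site the filling is e² t₂⁰: CFSE(tet) = -1.2Δₜ = -1.2 × (4/9)(184) = -98 kJ/mol.
OSPE = CFSE(oct) − CFSE(tet) = -147 − (-98) = -49 kJ/mol.

-49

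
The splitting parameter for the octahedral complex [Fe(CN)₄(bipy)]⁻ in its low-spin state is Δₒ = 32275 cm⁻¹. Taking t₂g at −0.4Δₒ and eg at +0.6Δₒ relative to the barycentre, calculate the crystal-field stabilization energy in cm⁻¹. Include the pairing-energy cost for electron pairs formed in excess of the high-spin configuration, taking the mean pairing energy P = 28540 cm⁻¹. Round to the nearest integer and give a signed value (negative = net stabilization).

-7470

Ligand charges: 4×(-1) from CN⁻ and 1×(+0) from bipy sum to -4; with overall charge -1, Fe is +3.
Group 8 minus oxidation state +3 gives a d⁵ configuration for Fe³⁺.
The d⁵ electrons fill as t₂g⁵ eg⁰.
The orbital stabilization is -2.0Δₒ = -2.0 × 32275 = -64550 cm⁻¹.
Pairing penalty: 2 pairs vs 0 in the high-spin reference → 2 extra × P = 57080 cm⁻¹.
Combining: -64550 + 57080 = -7470 cm⁻¹.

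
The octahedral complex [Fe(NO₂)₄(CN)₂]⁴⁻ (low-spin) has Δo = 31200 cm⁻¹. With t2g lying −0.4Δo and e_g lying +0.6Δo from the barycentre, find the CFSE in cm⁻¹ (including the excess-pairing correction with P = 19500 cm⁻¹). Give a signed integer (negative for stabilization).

Ligand charges: 4×(-1) from NO₂⁻ and 2×(-1) from CN⁻ sum to -6; with overall charge -4, Fe is +2.
Group 8 minus oxidation state +2 gives a d⁶ configuration for Fe²⁺.
The d⁶ electrons fill as t2g^6 e_g^0.
Orbital CFSE = 6(-0.4) + 0(0.6) = -2.4Δo = -2.4 × 31200 = -74880 cm⁻¹.
High-spin d⁶ would be t2g^4 e_g^2 with 1 pair; low-spin has 3, so 2 excess pairs cost +2P = +39000 cm⁻¹.
Net CFSE = -74880 + 39000 = -35880 cm⁻¹.

-35880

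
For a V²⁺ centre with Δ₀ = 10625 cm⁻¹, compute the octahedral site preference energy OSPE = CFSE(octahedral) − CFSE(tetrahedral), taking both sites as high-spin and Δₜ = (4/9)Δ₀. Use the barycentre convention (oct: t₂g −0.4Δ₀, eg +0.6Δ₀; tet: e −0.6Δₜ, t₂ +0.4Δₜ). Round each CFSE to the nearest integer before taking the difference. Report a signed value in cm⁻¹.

Group 5 minus oxidation state +2 gives a d³ configuration for V²⁺.
Octahedral high-spin t₂g³ eg⁰: CFSE = -1.2 × 10625 = -12750 cm⁻¹.
Tetrahedral e² t₂¹ gives -0.8Δₜ = -0.8 × (4/9) × 10625 = -3778 cm⁻¹.
Subtracting, OSPE = -12750 − (-3778) = -8972 cm⁻¹.

-8972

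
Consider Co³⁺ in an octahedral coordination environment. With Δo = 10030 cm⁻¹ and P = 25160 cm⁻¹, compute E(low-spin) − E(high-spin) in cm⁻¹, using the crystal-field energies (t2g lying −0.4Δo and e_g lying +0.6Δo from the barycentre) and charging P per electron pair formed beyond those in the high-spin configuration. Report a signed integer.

30260

Co³⁺: group 9, so d-count = 9 − 3 = 6.
High-spin: t2g^4 e_g^2, CFSE = -0.4Δo = -4012 cm⁻¹.
Low-spin t2g^6 e_g^0 gives -2.4Δo = -24072 cm⁻¹, but forming 2 extra pairs costs 2P = 50320 cm⁻¹, so E(LS) = -24072 + 50320 = 26248 cm⁻¹.
Thus E(LS) − E(HS) = 30260 cm⁻¹.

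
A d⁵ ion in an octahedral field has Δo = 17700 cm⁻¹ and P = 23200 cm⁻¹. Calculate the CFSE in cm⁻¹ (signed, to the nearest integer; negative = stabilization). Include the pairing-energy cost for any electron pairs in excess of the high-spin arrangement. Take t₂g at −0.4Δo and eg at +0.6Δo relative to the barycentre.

Since Δo = 17700 cm⁻¹ < P = 23200 cm⁻¹, the complex adopts the high-spin configuration.
That gives t₂g³ eg².
Orbital CFSE = 0.0Δo = 0.0 × 17700 = 0 cm⁻¹.
High-spin has no excess pairs, so no pairing correction applies.

0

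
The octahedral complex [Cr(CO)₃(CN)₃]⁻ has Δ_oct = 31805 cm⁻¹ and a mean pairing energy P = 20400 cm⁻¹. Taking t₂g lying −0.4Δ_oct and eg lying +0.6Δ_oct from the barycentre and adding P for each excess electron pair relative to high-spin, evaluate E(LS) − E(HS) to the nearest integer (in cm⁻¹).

Ligand charges: 3×(+0) from CO and 3×(-1) from CN⁻ sum to -3; with overall charge -1, Cr is +2.
Cr²⁺: group 6, so d-count = 6 − 2 = 4.
In the high-spin limit (t₂g³ eg¹) the orbital term is -0.6Δ_oct = -19083 cm⁻¹, with no excess pairing.
For low-spin the configuration is t₂g⁴ eg⁰: orbital energy -1.6 × 31805 = -50888 cm⁻¹, and 1 additional pair relative to high-spin adds 20400 cm⁻¹, giving -30488 cm⁻¹.
Thus E(LS) − E(HS) = -11405 cm⁻¹.

-11405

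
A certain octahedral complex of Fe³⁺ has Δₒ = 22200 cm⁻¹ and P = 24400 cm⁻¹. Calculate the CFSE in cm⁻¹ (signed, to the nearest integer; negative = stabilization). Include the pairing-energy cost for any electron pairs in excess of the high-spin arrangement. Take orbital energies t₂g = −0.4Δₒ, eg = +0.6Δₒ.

Fe sits in group 8; removing 3 electrons leaves Fe³⁺ with 8 − 3 = 5 d electrons.
Δₒ < P, so pairing is avoided: the ground state is high-spin.
Filling d⁵ accordingly: t₂g³ eg².
Orbital CFSE = 0.0Δₒ = 0.0 × 22200 = 0 cm⁻¹.
High-spin has no excess pairs, so no pairing correction applies.

0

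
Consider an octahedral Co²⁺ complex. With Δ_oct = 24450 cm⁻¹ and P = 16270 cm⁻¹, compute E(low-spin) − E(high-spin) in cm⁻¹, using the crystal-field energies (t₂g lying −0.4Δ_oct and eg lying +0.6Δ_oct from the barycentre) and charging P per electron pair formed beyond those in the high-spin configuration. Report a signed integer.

-8180

Group 9 minus oxidation state +2 gives a d⁷ configuration for Co²⁺.
High-spin d⁷ fills as t₂g⁵ eg² with CFSE 5(−0.4) + 2(+0.6) = -0.8Δ_oct = -19560 cm⁻¹.
Low-spin: t₂g⁶ eg¹, orbital CFSE = -1.8Δ_oct = -44010 cm⁻¹; plus 1 excess pair × P = +16270 cm⁻¹; total -27740 cm⁻¹.
Thus E(LS) − E(HS) = -8180 cm⁻¹.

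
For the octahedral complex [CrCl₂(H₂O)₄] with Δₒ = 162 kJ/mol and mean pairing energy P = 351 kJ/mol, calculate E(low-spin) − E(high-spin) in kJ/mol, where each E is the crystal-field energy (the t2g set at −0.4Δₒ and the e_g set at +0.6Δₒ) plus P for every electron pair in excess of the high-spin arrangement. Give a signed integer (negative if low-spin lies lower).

Ligand charges: 2×(-1) from Cl⁻ and 4×(+0) from H₂O sum to -2; with overall charge +0, Cr is +2.
Group 6 minus oxidation state +2 gives a d⁴ configuration for Cr²⁺.
High-spin: t2g^3 e_g^1, CFSE = -0.6Δₒ = -97 kJ/mol.
Low-spin: t2g^4 e_g^0, orbital CFSE = -1.6Δₒ = -259 kJ/mol; plus 1 excess pair × P = +351 kJ/mol; total 92 kJ/mol.
The difference is 92 − (-97) = 189 kJ/mol, so high-spin lies lower.

189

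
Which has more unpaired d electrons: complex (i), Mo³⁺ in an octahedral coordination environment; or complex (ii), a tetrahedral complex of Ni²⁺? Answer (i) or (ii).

(i)

(i): Mo sits in group 6; removing 3 electrons leaves Mo³⁺ with 6 − 3 = 3 d electrons; t₂g³ eg⁰ → 3 unpaired.
(ii): Group 10 minus oxidation state +2 gives a d⁸ configuration for Ni²⁺; Tetrahedral fields are weak (Δₜ ≈ 4/9 Δₒ), so electrons fill high-spin; e^4 t2^4 → 2 unpaired.
So (i) has more unpaired electrons.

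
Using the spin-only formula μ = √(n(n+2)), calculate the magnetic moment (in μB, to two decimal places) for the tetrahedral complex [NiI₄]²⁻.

2.83 μB

Each I⁻ contributes -1; 4 × (-1) = -4. With overall charge -2, Ni is in the +2 oxidation state.
Ni sits in group 10; removing 2 electrons leaves Ni²⁺ with 10 − 2 = 8 d electrons.
Tetrahedral splitting is small, so the complex is high-spin.
Configuration: e⁴ t₂⁴ → 2 unpaired electrons.
μ(spin-only) = √[2(2+2)] = √8 ≈ 2.83 μB.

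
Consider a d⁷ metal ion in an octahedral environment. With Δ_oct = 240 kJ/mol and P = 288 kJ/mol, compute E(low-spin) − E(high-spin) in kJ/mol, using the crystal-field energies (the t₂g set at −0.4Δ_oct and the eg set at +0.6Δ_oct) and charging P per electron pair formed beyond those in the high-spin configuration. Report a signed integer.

48

High-spin: t₂g⁵ eg², CFSE = -0.8Δ_oct = -192 kJ/mol.
Low-spin t₂g⁶ eg¹ gives -1.8Δ_oct = -432 kJ/mol, but forming 1 extra pair costs 1P = 288 kJ/mol, so E(LS) = -432 + 288 = -144 kJ/mol.
Thus E(LS) − E(HS) = 48 kJ/mol.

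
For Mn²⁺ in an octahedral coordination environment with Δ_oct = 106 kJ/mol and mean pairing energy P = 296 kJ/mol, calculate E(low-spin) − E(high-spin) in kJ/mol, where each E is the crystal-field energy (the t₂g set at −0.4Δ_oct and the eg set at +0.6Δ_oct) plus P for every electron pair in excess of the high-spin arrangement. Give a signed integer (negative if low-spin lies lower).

380

Mn sits in group 7; removing 2 electrons leaves Mn²⁺ with 7 − 2 = 5 d electrons.
High-spin: t₂g³ eg², CFSE = 0.0Δ_oct = 0 kJ/mol.
For low-spin the configuration is t₂g⁵ eg⁰: orbital energy -2.0 × 106 = -212 kJ/mol, and 2 additional pairs relative to high-spin add 592 kJ/mol, giving 380 kJ/mol.
E(LS) − E(HS) = 380 − (0) = 380 kJ/mol.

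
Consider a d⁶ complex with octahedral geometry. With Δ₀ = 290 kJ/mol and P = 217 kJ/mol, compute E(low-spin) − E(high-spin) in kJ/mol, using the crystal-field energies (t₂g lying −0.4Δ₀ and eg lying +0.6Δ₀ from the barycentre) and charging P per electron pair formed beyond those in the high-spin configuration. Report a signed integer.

High-spin: t₂g⁴ eg², CFSE = -0.4Δ₀ = -116 kJ/mol.
Low-spin t₂g⁶ eg⁰ gives -2.4Δ₀ = -696 kJ/mol, but forming 2 extra pairs costs 2P = 434 kJ/mol, so E(LS) = -696 + 434 = -262 kJ/mol.
E(LS) − E(HS) = -262 − (-116) = -146 kJ/mol.

-146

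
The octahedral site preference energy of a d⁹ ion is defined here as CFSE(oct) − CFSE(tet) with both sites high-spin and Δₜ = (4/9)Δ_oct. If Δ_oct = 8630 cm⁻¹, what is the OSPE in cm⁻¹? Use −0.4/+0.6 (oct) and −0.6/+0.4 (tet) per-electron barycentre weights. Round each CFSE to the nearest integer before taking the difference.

Octahedral (high-spin): t2g^6 e_g^3, CFSE = 6(−0.4) + 3(+0.6) = -0.6Δ_oct = -0.6 × 8630 = -5178 cm⁻¹.
Tetrahedral: e^4 t2^5, CFSE = 4(−0.6) + 5(+0.4) = -0.4Δₜ = -0.4 × (4/9) × 8630 = -1534 cm⁻¹.
OSPE = -5178 − (-1534) = -3644 cm⁻¹.

-3644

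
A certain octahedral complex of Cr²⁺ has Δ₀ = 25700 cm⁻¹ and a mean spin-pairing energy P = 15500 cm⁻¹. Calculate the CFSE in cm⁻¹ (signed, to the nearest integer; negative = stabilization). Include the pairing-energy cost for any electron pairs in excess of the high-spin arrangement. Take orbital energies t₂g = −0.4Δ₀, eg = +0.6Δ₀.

Cr sits in group 6; removing 2 electrons leaves Cr²⁺ with 6 − 2 = 4 d electrons.
With Δ₀ > P the complex is low-spin.
Filling d⁴ accordingly: t₂g⁴ eg⁰.
Orbital CFSE = -1.6Δ₀ = -1.6 × 25700 = -41120 cm⁻¹.
Excess pairs vs high-spin: 1 − 0 = 1; pairing cost = +15500 cm⁻¹.
Net CFSE = -41120 + 15500 = -25620 cm⁻¹.

-25620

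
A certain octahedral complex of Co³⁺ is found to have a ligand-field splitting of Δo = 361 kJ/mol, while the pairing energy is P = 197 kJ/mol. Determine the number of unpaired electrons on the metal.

0

Co is in group 9, so Co³⁺ is d⁶ (9 − 3 = 6).
Δo > P, so pairing is preferred: the ground state is low-spin.
That gives t₂g⁶ eg⁰.
Unpaired electrons: 0.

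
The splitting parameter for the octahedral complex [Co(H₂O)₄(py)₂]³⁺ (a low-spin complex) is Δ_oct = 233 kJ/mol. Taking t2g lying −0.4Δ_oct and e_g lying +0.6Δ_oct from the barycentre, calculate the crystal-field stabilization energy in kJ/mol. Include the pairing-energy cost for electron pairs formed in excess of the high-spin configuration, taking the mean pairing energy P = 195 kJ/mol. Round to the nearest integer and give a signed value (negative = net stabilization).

Ligand charges: 4×(+0) from H₂O and 2×(+0) from py sum to +0; with overall charge +3, Co is +3.
Co is in group 9, so Co³⁺ is d⁶ (9 − 3 = 6).
Configuration: t2g^6 e_g^0.
The orbital stabilization is -2.4Δ_oct = -2.4 × 233 = -559 kJ/mol.
Relative to high-spin t2g^4 e_g^2 (1 paired), the low-spin configuration has 2 additional pairs, contributing +2 × 195 = +390 kJ/mol.
Combining: -559 + 390 = -169 kJ/mol.

-169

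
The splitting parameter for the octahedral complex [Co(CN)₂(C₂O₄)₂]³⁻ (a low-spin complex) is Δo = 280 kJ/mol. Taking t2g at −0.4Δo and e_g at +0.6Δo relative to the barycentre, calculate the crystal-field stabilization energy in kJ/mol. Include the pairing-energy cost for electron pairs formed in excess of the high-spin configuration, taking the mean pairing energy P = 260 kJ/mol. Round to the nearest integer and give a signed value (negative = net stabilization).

-152

Ligand charges: 2×(-1) from CN⁻ and 2×(-2) from C₂O₄²⁻ sum to -6; with overall charge -3, Co is +3.
Co sits in group 9; removing 3 electrons leaves Co³⁺ with 9 − 3 = 6 d electrons.
The d⁶ electrons fill as t2g^6 e_g^0.
The orbital stabilization is -2.4Δo = -2.4 × 280 = -672 kJ/mol.
Pairing penalty: 3 pairs vs 1 in the high-spin reference → 2 extra × P = 520 kJ/mol.
Net CFSE = -672 + 520 = -152 kJ/mol.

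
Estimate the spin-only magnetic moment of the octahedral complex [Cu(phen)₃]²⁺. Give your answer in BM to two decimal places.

phen is neutral, so the +2 overall charge sits on Cu: oxidation state +2.
Cu sits in group 11; removing 2 electrons leaves Cu²⁺ with 11 − 2 = 9 d electrons.
Configuration: t2g^6 e_g^3 → 1 unpaired electron.
μ(spin-only) = √[1(1+2)] = √3 ≈ 1.73 BM.

1.73 BM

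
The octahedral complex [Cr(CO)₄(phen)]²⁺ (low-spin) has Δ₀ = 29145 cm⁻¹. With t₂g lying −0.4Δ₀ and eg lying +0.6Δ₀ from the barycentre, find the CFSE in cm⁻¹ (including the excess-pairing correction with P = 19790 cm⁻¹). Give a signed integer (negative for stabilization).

Ligand charges: 4×(+0) from CO and 1×(+0) from phen sum to +0; with overall charge +2, Cr is +2.
Group 6 minus oxidation state +2 gives a d⁴ configuration for Cr²⁺.
Electron filling gives t₂g⁴ eg⁰.
Orbital CFSE = 4(-0.4) + 0(0.6) = -1.6Δ₀ = -1.6 × 29145 = -46632 cm⁻¹.
High-spin d⁴ would be t₂g³ eg¹ with 0 pairs; low-spin has 1, so 1 excess pair costs +1P = +19790 cm⁻¹.
Net CFSE = -46632 + 19790 = -26842 cm⁻¹.

-26842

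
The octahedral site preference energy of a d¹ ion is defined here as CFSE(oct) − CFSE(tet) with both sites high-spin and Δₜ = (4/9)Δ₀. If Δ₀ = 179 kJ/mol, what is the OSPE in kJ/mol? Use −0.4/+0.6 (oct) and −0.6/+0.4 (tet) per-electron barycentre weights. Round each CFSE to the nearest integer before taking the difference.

Octahedral high-spin t2g^1 e_g^0: CFSE = -0.4 × 179 = -72 kJ/mol.
Tetrahedral e^1 t2^0 gives -0.6Δₜ = -0.6 × (4/9) × 179 = -48 kJ/mol.
OSPE = -72 − (-48) = -24 kJ/mol.

-24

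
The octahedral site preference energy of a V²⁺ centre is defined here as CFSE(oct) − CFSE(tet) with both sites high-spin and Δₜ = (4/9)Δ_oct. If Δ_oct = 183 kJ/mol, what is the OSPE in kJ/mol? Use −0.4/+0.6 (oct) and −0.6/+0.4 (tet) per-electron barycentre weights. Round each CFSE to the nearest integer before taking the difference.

-155

V sits in group 5; removing 2 electrons leaves V²⁺ with 5 − 2 = 3 d electrons.
In an octahedral site d³ (HS) is t₂g³ eg⁰, giving CFSE(oct) = -1.2Δ_oct = -220 kJ/mol.
Tetrahedral: e² t₂¹, CFSE = 2(−0.6) + 1(+0.4) = -0.8Δₜ = -0.8 × (4/9) × 183 = -65 kJ/mol.
Subtracting, OSPE = -220 − (-65) = -155 kJ/mol.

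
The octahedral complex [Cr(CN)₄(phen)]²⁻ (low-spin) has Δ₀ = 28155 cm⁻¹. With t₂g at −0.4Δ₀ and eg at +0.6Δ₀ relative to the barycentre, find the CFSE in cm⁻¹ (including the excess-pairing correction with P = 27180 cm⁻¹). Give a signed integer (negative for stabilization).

Ligand charges: 4×(-1) from CN⁻ and 1×(+0) from phen sum to -4; with overall charge -2, Cr is +2.
Cr sits in group 6; removing 2 electrons leaves Cr²⁺ with 6 − 2 = 4 d electrons.
Configuration: t₂g⁴ eg⁰.
Orbital CFSE = 4(-0.4) + 0(0.6) = -1.6Δ₀ = -1.6 × 28155 = -45048 cm⁻¹.
Pairing penalty: 1 pair vs 0 in the high-spin reference → 1 extra × P = 27180 cm⁻¹.
Overall CFSE = -45048 + 27180 = -17868 cm⁻¹.

-17868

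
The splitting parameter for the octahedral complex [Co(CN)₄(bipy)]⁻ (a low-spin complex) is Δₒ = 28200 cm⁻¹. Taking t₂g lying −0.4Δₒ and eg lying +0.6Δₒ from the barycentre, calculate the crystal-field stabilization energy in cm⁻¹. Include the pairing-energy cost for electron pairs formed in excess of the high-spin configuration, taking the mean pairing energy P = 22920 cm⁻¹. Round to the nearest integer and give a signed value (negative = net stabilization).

-21840

Ligand charges: 4×(-1) from CN⁻ and 1×(+0) from bipy sum to -4; with overall charge -1, Co is +3.
Co is in group 9, so Co³⁺ is d⁶ (9 − 3 = 6).
Configuration: t₂g⁶ eg⁰.
The orbital stabilization is -2.4Δₒ = -2.4 × 28200 = -67680 cm⁻¹.
Relative to high-spin t₂g⁴ eg² (1 paired), the low-spin configuration has 2 additional pairs, contributing +2 × 22920 = +45840 cm⁻¹.
Combining: -67680 + 45840 = -21840 cm⁻¹.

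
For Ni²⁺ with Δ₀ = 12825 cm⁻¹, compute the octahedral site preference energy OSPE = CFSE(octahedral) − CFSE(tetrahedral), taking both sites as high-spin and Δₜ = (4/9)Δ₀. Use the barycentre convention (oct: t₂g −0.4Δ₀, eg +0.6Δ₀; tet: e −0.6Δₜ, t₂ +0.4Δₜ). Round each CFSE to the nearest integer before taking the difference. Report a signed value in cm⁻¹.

Ni²⁺: group 10, so d-count = 10 − 2 = 8.
In an octahedral site d⁸ (HS) is t2g^6 e_g^2, giving CFSE(oct) = -1.2Δ₀ = -15390 cm⁻¹.
Tetrahedral e^4 t2^4 gives -0.8Δₜ = -0.8 × (4/9) × 12825 = -4560 cm⁻¹.
OSPE = -15390 − (-4560) = -10830 cm⁻¹.

-10830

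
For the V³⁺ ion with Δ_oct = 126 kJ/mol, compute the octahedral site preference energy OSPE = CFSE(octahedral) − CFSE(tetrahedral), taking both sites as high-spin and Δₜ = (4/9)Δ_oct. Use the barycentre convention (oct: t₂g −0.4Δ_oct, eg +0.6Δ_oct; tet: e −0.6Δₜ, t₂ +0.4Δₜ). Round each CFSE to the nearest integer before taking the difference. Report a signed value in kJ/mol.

V³⁺: group 5, so d-count = 5 − 3 = 2.
In an octahedral site d² (HS) is t2g^2 e_g^0, giving CFSE(oct) = -0.8Δ_oct = -101 kJ/mol.
In a tetrahedral site the filling is e^2 t2^0: CFSE(tet) = -1.2Δₜ = -1.2 × (4/9)(126) = -67 kJ/mol.
OSPE = -101 − (-67) = -34 kJ/mol.

-34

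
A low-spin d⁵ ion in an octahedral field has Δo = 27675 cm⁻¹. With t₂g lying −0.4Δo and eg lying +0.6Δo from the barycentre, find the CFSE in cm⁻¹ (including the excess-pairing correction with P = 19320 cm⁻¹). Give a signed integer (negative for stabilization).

-16710

Electron filling gives t₂g⁵ eg⁰.
CFSE(orbital) = 5×(-0.4Δo) + 0×(0.6Δo) = -2.0Δo; with Δo = 27675 cm⁻¹ that is -55350 cm⁻¹.
High-spin d⁵ would be t₂g³ eg² with 0 pairs; low-spin has 2, so 2 excess pairs cost +2P = +38640 cm⁻¹.
Combining: -55350 + 38640 = -16710 cm⁻¹.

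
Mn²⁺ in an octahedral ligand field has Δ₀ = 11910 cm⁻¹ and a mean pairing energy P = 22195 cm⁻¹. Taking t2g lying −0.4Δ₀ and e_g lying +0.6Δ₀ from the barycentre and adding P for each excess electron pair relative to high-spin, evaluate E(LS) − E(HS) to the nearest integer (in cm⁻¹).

Group 7 minus oxidation state +2 gives a d⁵ configuration for Mn²⁺.
High-spin d⁵ fills as t2g^3 e_g^2 with CFSE 3(−0.4) + 2(+0.6) = 0.0Δ₀ = 0 cm⁻¹.
For low-spin the configuration is t2g^5 e_g^0: orbital energy -2.0 × 11910 = -23820 cm⁻¹, and 2 additional pairs relative to high-spin add 44390 cm⁻¹, giving 20570 cm⁻¹.
The difference is 20570 − (0) = 20570 cm⁻¹, so high-spin lies lower.

20570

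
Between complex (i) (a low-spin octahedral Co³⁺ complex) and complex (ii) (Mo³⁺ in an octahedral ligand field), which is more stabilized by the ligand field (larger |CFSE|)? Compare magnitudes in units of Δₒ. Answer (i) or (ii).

(i)

(i): Co is in group 9, so Co³⁺ is d⁶ (9 − 3 = 6); t2g^6 e_g^0, CFSE = -2.4Δₒ.
(ii): Mo sits in group 6; removing 3 electrons leaves Mo³⁺ with 6 − 3 = 3 d electrons; For octahedral d³ the high- and low-spin configurations coincide; t₂g³ eg⁰, CFSE = -1.2Δₒ.
So (i) has the larger |CFSE|.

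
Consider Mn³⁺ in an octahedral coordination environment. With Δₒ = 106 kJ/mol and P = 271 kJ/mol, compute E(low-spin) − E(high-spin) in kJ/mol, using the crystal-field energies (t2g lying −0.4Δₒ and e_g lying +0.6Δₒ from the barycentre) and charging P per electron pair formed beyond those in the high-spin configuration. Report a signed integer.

Mn is in group 7, so Mn³⁺ is d⁴ (7 − 3 = 4).
High-spin d⁴ fills as t2g^3 e_g^1 with CFSE 3(−0.4) + 1(+0.6) = -0.6Δₒ = -64 kJ/mol.
For low-spin the configuration is t2g^4 e_g^0: orbital energy -1.6 × 106 = -170 kJ/mol, and 1 additional pair relative to high-spin adds 271 kJ/mol, giving 101 kJ/mol.
Thus E(LS) − E(HS) = 165 kJ/mol.

165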